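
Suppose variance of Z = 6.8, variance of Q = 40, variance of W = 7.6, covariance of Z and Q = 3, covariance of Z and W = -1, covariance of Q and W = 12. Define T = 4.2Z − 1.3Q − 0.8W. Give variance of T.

variance of T = a²·variance of Z + b²·variance of Q + c²·variance of W + 2ab·covariance of Z and Q + 2ac·covariance of Z and W + 2bc·covariance of Q and W, with a = 4.2, b = -1.3, c = -0.8.
= 119.952 + 67.6 + 4.864 + (-32.76) + 6.72 + 24.96
= 191.336.

variance of T = 191.336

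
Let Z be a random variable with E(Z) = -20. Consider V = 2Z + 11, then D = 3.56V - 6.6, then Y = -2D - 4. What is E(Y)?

E(V) = 2·(-20) + 11 = -29.
E(D) = 3.56·(-29) + (-6.6) = -109.84.
E(Y) = (-2)·(-109.84) + (-4) = 215.68.

E(Y) = 215.68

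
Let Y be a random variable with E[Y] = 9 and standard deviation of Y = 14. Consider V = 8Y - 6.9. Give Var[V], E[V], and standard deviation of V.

V = 8Y - 6.9 is linear with a = 8, b = -6.9.
Var[Y] = 14² = 196.
Var[V] = a²·Var[Y] = 8²·196 = 12544 (the additive constant -6.9 does not affect variance).
E[V] = a·E[Y] + b = 8·9 + (-6.9) = 65.1.
standard deviation of V = |a|·standard deviation of Y = |8|·14 = 112.

Var[V] = 12544, E[V] = 65.1, standard deviation of V = 112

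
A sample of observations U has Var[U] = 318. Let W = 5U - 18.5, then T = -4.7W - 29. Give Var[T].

Var[T] = 175615.5

Var[W] = 5²·318 = 7950.
Var[T] = (-4.7)²·7950 = 175615.5.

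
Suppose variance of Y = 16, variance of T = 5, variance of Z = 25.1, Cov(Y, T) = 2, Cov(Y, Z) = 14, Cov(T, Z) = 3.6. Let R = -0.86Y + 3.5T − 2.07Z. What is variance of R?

variance of R = 166.27619

variance of R = a²·variance of Y + b²·variance of T + c²·variance of Z + 2ab·Cov(Y, T) + 2ac·Cov(Y, Z) + 2bc·Cov(T, Z), with a = -0.86, b = 3.5, c = -2.07.
= 11.8336 + 61.25 + 107.55099 + (-12.04) + 49.8456 + (-52.164)
= 166.27619.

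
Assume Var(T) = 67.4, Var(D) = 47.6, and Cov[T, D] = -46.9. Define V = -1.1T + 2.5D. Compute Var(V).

Var(V) = 637.004

Var(V) = a²·Var(T) + b²·Var(D) + 2ab·Cov[T, D] with a = -1.1, b = 2.5.
= (-1.1)²·67.4 + 2.5²·47.6 + 2·(-1.1)·2.5·(-46.9)
= 81.554 + 297.5 + 257.95 = 637.004.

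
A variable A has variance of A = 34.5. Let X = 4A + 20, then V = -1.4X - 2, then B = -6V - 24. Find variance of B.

variance of B = 38949.12

variance of X = 4²·34.5 = 552.
variance of V = (-1.4)²·552 = 1081.92.
variance of B = (-6)²·1081.92 = 38949.12.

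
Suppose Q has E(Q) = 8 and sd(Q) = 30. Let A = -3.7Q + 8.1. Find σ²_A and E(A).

σ²_A = 12321, E(A) = -21.5

A = -3.7Q + 8.1 is linear with a = -3.7, b = 8.1.
σ²_Q = 30² = 900.
σ²_A = a²·σ²_Q = (-3.7)²·900 = 12321 (the additive constant 8.1 does not affect variance).
E(A) = a·E(Q) + b = (-3.7)·8 + 8.1 = -21.5.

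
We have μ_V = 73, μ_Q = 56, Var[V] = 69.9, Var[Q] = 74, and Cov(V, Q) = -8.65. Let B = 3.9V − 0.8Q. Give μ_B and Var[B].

μ_B = 239.9, Var[B] = 1164.515

μ_B = 3.9·μ_V + (-0.8)·μ_Q = 3.9·73 + (-0.8)·56 = 239.9.
Var[B] = a²·Var[V] + b²·Var[Q] + 2ab·Cov(V, Q) with a = 3.9, b = -0.8.
= 3.9²·69.9 + (-0.8)²·74 + 2·3.9·(-0.8)·(-8.65)
= 1063.179 + 47.36 + 53.976 = 1164.515.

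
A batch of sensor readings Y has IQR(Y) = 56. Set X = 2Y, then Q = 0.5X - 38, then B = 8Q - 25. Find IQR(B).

IQR(X) = |2|·56 = 112.
IQR(Q) = |0.5|·112 = 56.
IQR(B) = |8|·56 = 448.

IQR(B) = 448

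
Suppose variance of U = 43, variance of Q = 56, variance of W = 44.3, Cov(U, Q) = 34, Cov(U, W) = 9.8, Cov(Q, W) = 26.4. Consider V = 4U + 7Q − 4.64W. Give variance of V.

variance of V = 4211.04128

variance of V = a²·variance of U + b²·variance of Q + c²·variance of W + 2ab·Cov(U, Q) + 2ac·Cov(U, W) + 2bc·Cov(Q, W), with a = 4, b = 7, c = -4.64.
= 688 + 2744 + 953.76128 + 1904 + (-363.776) + (-1714.944)
= 4211.04128.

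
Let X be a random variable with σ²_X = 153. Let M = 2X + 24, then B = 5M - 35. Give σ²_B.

σ²_M = 2²·153 = 612.
σ²_B = 5²·612 = 15300.

σ²_B = 15300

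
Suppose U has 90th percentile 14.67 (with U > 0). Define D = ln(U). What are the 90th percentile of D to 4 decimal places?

90th percentile of D = 2.6858

ln(U) is increasing, so P_{90}(D) = g(P_{90}(U)) ≈ 2.6858.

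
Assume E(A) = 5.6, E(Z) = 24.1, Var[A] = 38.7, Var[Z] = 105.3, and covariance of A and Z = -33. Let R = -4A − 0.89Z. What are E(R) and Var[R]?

E(R) = (-4)·E(A) + (-0.89)·E(Z) = (-4)·5.6 + (-0.89)·24.1 = -43.849.
Var[R] = a²·Var[A] + b²·Var[Z] + 2ab·covariance of A and Z with a = -4, b = -0.89.
= (-4)²·38.7 + (-0.89)²·105.3 + 2·(-4)·(-0.89)·(-33)
= 619.2 + 83.40813 + (-234.96) = 467.64813.

E(R) = -43.849, Var[R] = 467.64813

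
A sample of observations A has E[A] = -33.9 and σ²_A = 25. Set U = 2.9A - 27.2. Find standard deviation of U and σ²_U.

standard deviation of U = 14.5, σ²_U = 210.25

U = 2.9A - 27.2 is linear with a = 2.9, b = -27.2.
standard deviation of A = √25 = 5.
standard deviation of U = |a|·standard deviation of A = |2.9|·5 = 14.5.
σ²_U = a²·σ²_A = 2.9²·25 = 210.25 (the additive constant -27.2 does not affect variance).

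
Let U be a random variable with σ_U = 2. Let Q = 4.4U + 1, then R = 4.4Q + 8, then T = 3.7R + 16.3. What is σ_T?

σ_Q = |4.4|·2 = 8.8.
σ_R = |4.4|·8.8 = 38.72.
σ_T = |3.7|·38.72 = 143.264.

σ_T = 143.264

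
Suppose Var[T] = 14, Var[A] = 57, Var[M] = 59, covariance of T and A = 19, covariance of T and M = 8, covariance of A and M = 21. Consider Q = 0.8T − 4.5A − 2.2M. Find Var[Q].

Var[Q] = 1699.61

Var[Q] = a²·Var[T] + b²·Var[A] + c²·Var[M] + 2ab·covariance of T and A + 2ac·covariance of T and M + 2bc·covariance of A and M, with a = 0.8, b = -4.5, c = -2.2.
= 8.96 + 1154.25 + 285.56 + (-136.8) + (-28.16) + 415.8
= 1699.61.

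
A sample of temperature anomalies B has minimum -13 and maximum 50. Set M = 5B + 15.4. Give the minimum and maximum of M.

min(M) = -49.6, max(M) = 265.4

a = 5 > 0, so min(M) = a·min(B)+b = 5·(-13) + 15.4 = -49.6 and max(M) = 5·50 + 15.4 = 265.4.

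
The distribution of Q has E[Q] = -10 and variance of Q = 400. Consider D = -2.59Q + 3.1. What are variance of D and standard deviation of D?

variance of D = 2683.24, standard deviation of D = 51.8

D = -2.59Q + 3.1 is linear with a = -2.59, b = 3.1.
variance of D = a²·variance of Q = (-2.59)²·400 = 2683.24 (the additive constant 3.1 does not affect variance).
standard deviation of Q = √400 = 20.
standard deviation of D = |a|·standard deviation of Q = |-2.59|·20 = 51.8.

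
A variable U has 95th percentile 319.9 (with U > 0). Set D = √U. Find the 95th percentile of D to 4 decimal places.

√U is increasing, so P_{95}(D) = g(P_{95}(U)) ≈ 17.8857.

95th percentile of D = 17.8857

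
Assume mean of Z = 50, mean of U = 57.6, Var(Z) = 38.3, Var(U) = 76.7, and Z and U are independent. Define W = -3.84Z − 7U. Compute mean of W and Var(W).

mean of W = -595.2, Var(W) = 4323.05648

mean of W = (-3.84)·mean of Z + (-7)·mean of U = (-3.84)·50 + (-7)·57.6 = -595.2.
Var(W) = a²·Var(Z) + b²·Var(U) + 2ab·Cov[Z, U] with a = -3.84, b = -7.
Independence gives Cov[Z, U] = 0.
= (-3.84)²·38.3 + (-7)²·76.7 + 2·(-3.84)·(-7)·0
= 564.75648 + 3758.3 + 0 = 4323.05648.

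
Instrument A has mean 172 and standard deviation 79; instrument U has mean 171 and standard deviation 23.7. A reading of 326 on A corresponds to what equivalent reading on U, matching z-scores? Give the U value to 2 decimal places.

z = (326 − 172)/79 ≈ 1.9494.
U = 171 + z·23.7 = 171 + (326 − 172)·23.7/79 = 217.20.

U = 217.20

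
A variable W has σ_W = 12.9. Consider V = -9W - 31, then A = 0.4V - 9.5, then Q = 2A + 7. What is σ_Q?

σ_V = |-9|·12.9 = 116.1.
σ_A = |0.4|·116.1 = 46.44.
σ_Q = |2|·46.44 = 92.88.

σ_Q = 92.88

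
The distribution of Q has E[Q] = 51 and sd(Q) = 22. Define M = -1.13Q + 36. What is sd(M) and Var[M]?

M = -1.13Q + 36 is linear with a = -1.13, b = 36.
sd(M) = |a|·sd(Q) = |-1.13|·22 = 24.86.
Var[Q] = 22² = 484.
Var[M] = a²·Var[Q] = (-1.13)²·484 = 618.0196 (the additive constant 36 does not affect variance).

sd(M) = 24.86, Var[M] = 618.0196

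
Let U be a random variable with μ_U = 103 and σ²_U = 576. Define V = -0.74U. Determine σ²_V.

V = -0.74U is linear with a = -0.74, b = 0.
σ²_V = a²·σ²_U = (-0.74)²·576 = 315.4176.

σ²_V = 315.4176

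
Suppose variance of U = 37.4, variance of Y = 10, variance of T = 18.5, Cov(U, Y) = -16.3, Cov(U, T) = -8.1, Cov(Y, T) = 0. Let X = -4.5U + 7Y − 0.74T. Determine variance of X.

variance of X = a²·variance of U + b²·variance of Y + c²·variance of T + 2ab·Cov(U, Y) + 2ac·Cov(U, T) + 2bc·Cov(Y, T), with a = -4.5, b = 7, c = -0.74.
= 757.35 + 490 + 10.1306 + 1026.9 + (-53.946) + 0
= 2230.4346.

variance of X = 2230.4346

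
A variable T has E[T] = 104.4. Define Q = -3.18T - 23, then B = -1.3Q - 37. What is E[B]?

E[B] = 424.4896

E[Q] = (-3.18)·104.4 + (-23) = -354.992.
E[B] = (-1.3)·(-354.992) + (-37) = 424.4896.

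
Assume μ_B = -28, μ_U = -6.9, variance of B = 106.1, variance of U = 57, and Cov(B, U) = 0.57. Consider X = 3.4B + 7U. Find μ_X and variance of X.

μ_X = 3.4·μ_B + 7·μ_U = 3.4·(-28) + 7·(-6.9) = -143.5.
variance of X = a²·variance of B + b²·variance of U + 2ab·Cov(B, U) with a = 3.4, b = 7.
= 3.4²·106.1 + 7²·57 + 2·3.4·7·0.57
= 1226.516 + 2793 + 27.132 = 4046.648.

μ_X = -143.5, variance of X = 4046.648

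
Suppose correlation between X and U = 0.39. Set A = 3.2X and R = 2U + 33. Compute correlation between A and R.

Linear rescalings preserve correlation up to sign; here the slopes 3.2 and 2 have the same sign, so correlation between A and R = correlation between X and U = 0.39.

correlation between A and R = 0.39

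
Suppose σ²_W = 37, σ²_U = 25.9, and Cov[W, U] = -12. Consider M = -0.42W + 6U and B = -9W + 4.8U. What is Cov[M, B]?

Cov[M, B] = 1557.972

By bilinearity, Cov[M, B] = ac·σ²_W + bd·σ²_U + (ad+bc)·Cov[W, U], with a=-0.42, b=6, c=-9, d=4.8.
ac·σ²_W = (-0.42)·(-9)·37 = 139.86
bd·σ²_U = 6·4.8·25.9 = 745.92
(ad+bc)·Cov[W, U] = (-56.016)·(-12) = 672.192
Cov[M, B] = 139.86 + 745.92 + 672.192 = 1557.972.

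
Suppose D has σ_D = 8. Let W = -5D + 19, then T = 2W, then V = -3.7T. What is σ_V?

σ_V = 296

σ_W = |-5|·8 = 40.
σ_T = |2|·40 = 80.
σ_V = |-3.7|·80 = 296.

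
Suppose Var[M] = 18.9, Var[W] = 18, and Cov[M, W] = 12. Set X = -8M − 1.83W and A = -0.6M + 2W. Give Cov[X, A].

By bilinearity, Cov[X, A] = ac·Var[M] + bd·Var[W] + (ad+bc)·Cov[M, W], with a=-8, b=-1.83, c=-0.6, d=2.
ac·Var[M] = (-8)·(-0.6)·18.9 = 90.72
bd·Var[W] = (-1.83)·2·18 = -65.88
(ad+bc)·Cov[M, W] = (-14.902)·12 = -178.824
Cov[X, A] = 90.72 + (-65.88) + (-178.824) = -153.984.

Cov[X, A] = -153.984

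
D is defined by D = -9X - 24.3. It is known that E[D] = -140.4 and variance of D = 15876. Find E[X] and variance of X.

E[X] = 12.9, variance of X = 196

From D = -9X - 24.3: E[D] = a·E[X] + b, so E[X] = (E[D] − b)/a = (-140.4 − (-24.3))/(-9) = 12.9.
variance of D = a²·variance of X, so variance of X = 15876/(-9)² = 196.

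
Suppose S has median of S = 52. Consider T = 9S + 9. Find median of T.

median of T = 477

A linear map preserves order up to sign, so median of T = a·median of S + b = 9·52 + 9 = 477.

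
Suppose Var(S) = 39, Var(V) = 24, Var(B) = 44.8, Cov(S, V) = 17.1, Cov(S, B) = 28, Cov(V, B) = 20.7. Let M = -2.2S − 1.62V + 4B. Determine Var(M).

Var(M) = a²·Var(S) + b²·Var(V) + c²·Var(B) + 2ab·Cov(S, V) + 2ac·Cov(S, B) + 2bc·Cov(V, B), with a = -2.2, b = -1.62, c = 4.
= 188.76 + 62.9856 + 716.8 + 121.8888 + (-492.8) + (-268.272)
= 329.3624.

Var(M) = 329.3624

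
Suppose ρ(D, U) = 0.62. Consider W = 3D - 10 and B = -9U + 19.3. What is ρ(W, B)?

Linear rescalings preserve |correlation|; the slopes 3 and -9 have opposite signs, so the correlation flips sign: ρ(W, B) = −ρ(D, U) = -0.62.

ρ(W, B) = -0.62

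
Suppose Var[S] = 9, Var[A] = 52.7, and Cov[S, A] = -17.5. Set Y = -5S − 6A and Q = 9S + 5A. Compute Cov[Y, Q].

Cov[Y, Q] = -603.5

By bilinearity, Cov[Y, Q] = ac·Var[S] + bd·Var[A] + (ad+bc)·Cov[S, A], with a=-5, b=-6, c=9, d=5.
ac·Var[S] = (-5)·9·9 = -405
bd·Var[A] = (-6)·5·52.7 = -1581
(ad+bc)·Cov[S, A] = (-79)·(-17.5) = 1382.5
Cov[Y, Q] = -405 + (-1581) + 1382.5 = -603.5.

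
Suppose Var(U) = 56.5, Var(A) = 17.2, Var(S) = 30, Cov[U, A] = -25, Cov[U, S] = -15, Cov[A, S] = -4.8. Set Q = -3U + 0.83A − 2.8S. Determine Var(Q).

Var(Q) = 650.35948

Var(Q) = a²·Var(U) + b²·Var(A) + c²·Var(S) + 2ab·Cov[U, A] + 2ac·Cov[U, S] + 2bc·Cov[A, S], with a = -3, b = 0.83, c = -2.8.
= 508.5 + 11.84908 + 235.2 + 124.5 + (-252) + 22.3104
= 650.35948.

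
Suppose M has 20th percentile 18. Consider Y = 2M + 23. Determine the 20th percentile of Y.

20th percentile of Y = 59

Since a = 2 > 0 the transformation is increasing, so the 20th percentile of Y = a·(P_{20} of M) + b = 2·18 + 23 = 59.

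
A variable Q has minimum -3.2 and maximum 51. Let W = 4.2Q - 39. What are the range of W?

Range of Q = 51 − (-3.2) = 54.2.
Range(W) = |a|·Range(Q) = |4.2|·54.2 = 227.64.

Range(W) = 227.64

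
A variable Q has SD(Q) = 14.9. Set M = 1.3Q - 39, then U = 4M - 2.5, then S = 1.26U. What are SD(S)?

SD(S) = 97.6248

SD(M) = |1.3|·14.9 = 19.37.
SD(U) = |4|·19.37 = 77.48.
SD(S) = |1.26|·77.48 = 97.6248.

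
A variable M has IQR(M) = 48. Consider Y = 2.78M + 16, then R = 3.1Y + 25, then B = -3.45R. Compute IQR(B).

IQR(Y) = |2.78|·48 = 133.44.
IQR(R) = |3.1|·133.44 = 413.664.
IQR(B) = |-3.45|·413.664 = 1427.1408.

IQR(B) = 1427.1408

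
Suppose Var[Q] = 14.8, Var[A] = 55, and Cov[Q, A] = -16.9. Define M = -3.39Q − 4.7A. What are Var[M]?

Var[M] = a²·Var[Q] + b²·Var[A] + 2ab·Cov[Q, A] with a = -3.39, b = -4.7.
= (-3.39)²·14.8 + (-4.7)²·55 + 2·(-3.39)·(-4.7)·(-16.9)
= 170.08308 + 1214.95 + (-538.5354) = 846.49768.

Var[M] = 846.49768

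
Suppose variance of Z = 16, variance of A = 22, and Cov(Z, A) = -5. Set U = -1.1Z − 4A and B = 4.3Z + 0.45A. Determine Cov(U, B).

By bilinearity, Cov(U, B) = ac·variance of Z + bd·variance of A + (ad+bc)·Cov(Z, A), with a=-1.1, b=-4, c=4.3, d=0.45.
ac·variance of Z = (-1.1)·4.3·16 = -75.68
bd·variance of A = (-4)·0.45·22 = -39.6
(ad+bc)·Cov(Z, A) = (-17.695)·(-5) = 88.475
Cov(U, B) = -75.68 + (-39.6) + 88.475 = -26.805.

Cov(U, B) = -26.805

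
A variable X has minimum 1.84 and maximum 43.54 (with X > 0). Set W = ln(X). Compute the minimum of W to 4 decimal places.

min(W) = 0.6098

ln(X) is increasing on this domain, so min(W) comes from min(X) = 1.84: min(W) = ln(1.84) ≈ 0.6098.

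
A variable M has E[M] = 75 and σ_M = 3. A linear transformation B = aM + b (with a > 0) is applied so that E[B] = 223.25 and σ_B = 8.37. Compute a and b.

a = 2.79, b = 14

σ_B = a·σ_M (a > 0), so a = 8.37/3 = 2.79.
E[B] = a·E[M] + b, so b = 223.25 − 2.79·75 = 14.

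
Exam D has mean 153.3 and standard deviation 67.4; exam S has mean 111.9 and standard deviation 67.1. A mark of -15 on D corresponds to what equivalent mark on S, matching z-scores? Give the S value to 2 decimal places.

S = -55.65

z = (-15 − 153.3)/67.4 ≈ -2.497.
S = 111.9 + z·67.1 = 111.9 + (-15 − 153.3)·67.1/67.4 ≈ -55.65.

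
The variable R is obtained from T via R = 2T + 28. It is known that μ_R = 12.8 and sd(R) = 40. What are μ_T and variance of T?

From R = 2T + 28: μ_R = a·μ_T + b, so μ_T = (μ_R − b)/a = (12.8 − 28)/2 = -7.6.
variance of R = 40² = 1600.
variance of R = a²·variance of T, so variance of T = 1600/2² = 400.

μ_T = -7.6, variance of T = 400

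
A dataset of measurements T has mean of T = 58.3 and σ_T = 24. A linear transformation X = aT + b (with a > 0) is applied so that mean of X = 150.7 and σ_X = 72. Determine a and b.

σ_X = a·σ_T (a > 0), so a = 72/24 = 3.
mean of X = a·mean of T + b, so b = 150.7 − 3·58.3 = -24.2.

a = 3, b = -24.2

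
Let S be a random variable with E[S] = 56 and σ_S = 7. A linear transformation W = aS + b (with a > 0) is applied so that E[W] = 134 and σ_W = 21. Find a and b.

a = 3, b = -34

σ_W = a·σ_S (a > 0), so a = 21/7 = 3.
E[W] = a·E[S] + b, so b = 134 − 3·56 = -34.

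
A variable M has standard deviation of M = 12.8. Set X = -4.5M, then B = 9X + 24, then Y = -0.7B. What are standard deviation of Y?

standard deviation of X = |-4.5|·12.8 = 57.6.
standard deviation of B = |9|·57.6 = 518.4.
standard deviation of Y = |-0.7|·518.4 = 362.88.

standard deviation of Y = 362.88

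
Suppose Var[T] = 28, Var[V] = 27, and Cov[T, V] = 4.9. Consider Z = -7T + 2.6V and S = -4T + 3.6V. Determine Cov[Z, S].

Cov[Z, S] = 862.28

By bilinearity, Cov[Z, S] = ac·Var[T] + bd·Var[V] + (ad+bc)·Cov[T, V], with a=-7, b=2.6, c=-4, d=3.6.
ac·Var[T] = (-7)·(-4)·28 = 784
bd·Var[V] = 2.6·3.6·27 = 252.72
(ad+bc)·Cov[T, V] = (-35.6)·4.9 = -174.44
Cov[Z, S] = 784 + 252.72 + (-174.44) = 862.28.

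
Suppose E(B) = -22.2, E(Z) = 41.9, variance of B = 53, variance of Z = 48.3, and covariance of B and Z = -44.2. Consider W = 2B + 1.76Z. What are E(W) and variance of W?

E(W) = 29.344, variance of W = 50.44608

E(W) = 2·E(B) + 1.76·E(Z) = 2·(-22.2) + 1.76·41.9 = 29.344.
variance of W = a²·variance of B + b²·variance of Z + 2ab·covariance of B and Z with a = 2, b = 1.76.
= 2²·53 + 1.76²·48.3 + 2·2·1.76·(-44.2)
= 212 + 149.61408 + (-311.168) = 50.44608.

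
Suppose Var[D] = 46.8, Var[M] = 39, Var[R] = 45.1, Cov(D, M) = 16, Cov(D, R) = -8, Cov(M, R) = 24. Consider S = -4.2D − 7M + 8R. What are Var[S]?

Var[S] = a²·Var[D] + b²·Var[M] + c²·Var[R] + 2ab·Cov(D, M) + 2ac·Cov(D, R) + 2bc·Cov(M, R), with a = -4.2, b = -7, c = 8.
= 825.552 + 1911 + 2886.4 + 940.8 + 537.6 + (-2688)
= 4413.352.

Var[S] = 4413.352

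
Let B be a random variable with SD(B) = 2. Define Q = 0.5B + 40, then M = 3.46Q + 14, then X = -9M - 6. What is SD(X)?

SD(X) = 31.14

SD(Q) = |0.5|·2 = 1.
SD(M) = |3.46|·1 = 3.46.
SD(X) = |-9|·3.46 = 31.14.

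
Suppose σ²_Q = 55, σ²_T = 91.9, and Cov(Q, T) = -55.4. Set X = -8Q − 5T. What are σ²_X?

σ²_X = 1385.5

σ²_X = a²·σ²_Q + b²·σ²_T + 2ab·Cov(Q, T) with a = -8, b = -5.
= (-8)²·55 + (-5)²·91.9 + 2·(-8)·(-5)·(-55.4)
= 3520 + 2297.5 + (-4432) = 1385.5.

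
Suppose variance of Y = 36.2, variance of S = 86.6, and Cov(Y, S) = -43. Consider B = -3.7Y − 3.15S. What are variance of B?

variance of B = 352.5365

variance of B = a²·variance of Y + b²·variance of S + 2ab·Cov(Y, S) with a = -3.7, b = -3.15.
= (-3.7)²·36.2 + (-3.15)²·86.6 + 2·(-3.7)·(-3.15)·(-43)
= 495.578 + 859.2885 + (-1002.33) = 352.5365.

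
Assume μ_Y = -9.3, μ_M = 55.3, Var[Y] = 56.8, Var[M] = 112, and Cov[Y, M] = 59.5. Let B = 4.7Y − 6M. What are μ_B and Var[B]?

μ_B = -375.51, Var[B] = 1930.912

μ_B = 4.7·μ_Y + (-6)·μ_M = 4.7·(-9.3) + (-6)·55.3 = -375.51.
Var[B] = a²·Var[Y] + b²·Var[M] + 2ab·Cov[Y, M] with a = 4.7, b = -6.
= 4.7²·56.8 + (-6)²·112 + 2·4.7·(-6)·59.5
= 1254.712 + 4032 + (-3355.8) = 1930.912.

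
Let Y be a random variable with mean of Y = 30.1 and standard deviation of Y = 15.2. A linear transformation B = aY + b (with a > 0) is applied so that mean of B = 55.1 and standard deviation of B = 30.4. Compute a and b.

standard deviation of B = a·standard deviation of Y (a > 0), so a = 30.4/15.2 = 2.
mean of B = a·mean of Y + b, so b = 55.1 − 2·30.1 = -5.1.

a = 2, b = -5.1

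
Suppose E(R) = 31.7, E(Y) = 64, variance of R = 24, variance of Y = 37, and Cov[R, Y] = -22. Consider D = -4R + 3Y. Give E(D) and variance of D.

E(D) = 65.2, variance of D = 1245

E(D) = (-4)·E(R) + 3·E(Y) = (-4)·31.7 + 3·64 = 65.2.
variance of D = a²·variance of R + b²·variance of Y + 2ab·Cov[R, Y] with a = -4, b = 3.
= (-4)²·24 + 3²·37 + 2·(-4)·3·(-22)
= 384 + 333 + 528 = 1245.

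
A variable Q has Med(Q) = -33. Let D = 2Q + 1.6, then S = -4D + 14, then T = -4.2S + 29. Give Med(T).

Med(D) = 2·(-33) + 1.6 = -64.4.
Med(S) = (-4)·(-64.4) + 14 = 271.6.
Med(T) = (-4.2)·271.6 + 29 = -1111.72.

Med(T) = -1111.72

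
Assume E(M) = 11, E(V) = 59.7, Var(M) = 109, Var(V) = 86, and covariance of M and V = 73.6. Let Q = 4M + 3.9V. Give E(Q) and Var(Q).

E(Q) = 276.83, Var(Q) = 5348.38

E(Q) = 4·E(M) + 3.9·E(V) = 4·11 + 3.9·59.7 = 276.83.
Var(Q) = a²·Var(M) + b²·Var(V) + 2ab·covariance of M and V with a = 4, b = 3.9.
= 4²·109 + 3.9²·86 + 2·4·3.9·73.6
= 1744 + 1308.06 + 2296.32 = 5348.38.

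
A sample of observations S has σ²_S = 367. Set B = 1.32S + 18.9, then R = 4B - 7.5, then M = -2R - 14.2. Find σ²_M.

σ²_B = 1.32²·367 = 639.4608.
σ²_R = 4²·639.4608 = 10231.3728.
σ²_M = (-2)²·10231.3728 = 40925.4912.

σ²_M = 40925.4912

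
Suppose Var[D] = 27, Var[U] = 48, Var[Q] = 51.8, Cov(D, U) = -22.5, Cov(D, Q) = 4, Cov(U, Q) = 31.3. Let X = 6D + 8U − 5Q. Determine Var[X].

Var[X] = 435

Var[X] = a²·Var[D] + b²·Var[U] + c²·Var[Q] + 2ab·Cov(D, U) + 2ac·Cov(D, Q) + 2bc·Cov(U, Q), with a = 6, b = 8, c = -5.
= 972 + 3072 + 1295 + (-2160) + (-240) + (-2504)
= 435.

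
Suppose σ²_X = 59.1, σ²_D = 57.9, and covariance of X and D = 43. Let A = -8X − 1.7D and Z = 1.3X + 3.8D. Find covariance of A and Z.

covariance of A and Z = -2390.904

By bilinearity, covariance of A and Z = ac·σ²_X + bd·σ²_D + (ad+bc)·covariance of X and D, with a=-8, b=-1.7, c=1.3, d=3.8.
ac·σ²_X = (-8)·1.3·59.1 = -614.64
bd·σ²_D = (-1.7)·3.8·57.9 = -374.034
(ad+bc)·covariance of X and D = (-32.61)·43 = -1402.23
covariance of A and Z = -614.64 + (-374.034) + (-1402.23) = -2390.904.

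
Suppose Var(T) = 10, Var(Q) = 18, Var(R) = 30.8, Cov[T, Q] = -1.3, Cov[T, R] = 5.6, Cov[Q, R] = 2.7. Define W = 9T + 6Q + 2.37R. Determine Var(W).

Var(W) = a²·Var(T) + b²·Var(Q) + c²·Var(R) + 2ab·Cov[T, Q] + 2ac·Cov[T, R] + 2bc·Cov[Q, R], with a = 9, b = 6, c = 2.37.
= 810 + 648 + 173.00052 + (-140.4) + 238.896 + 76.788
= 1806.28452.

Var(W) = 1806.28452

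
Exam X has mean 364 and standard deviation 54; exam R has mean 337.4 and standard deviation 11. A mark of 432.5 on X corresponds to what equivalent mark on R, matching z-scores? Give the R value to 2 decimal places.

z = (432.5 − 364)/54 ≈ 1.2685.
R = 337.4 + z·11 = 337.4 + (432.5 − 364)·11/54 ≈ 351.35.

R = 351.35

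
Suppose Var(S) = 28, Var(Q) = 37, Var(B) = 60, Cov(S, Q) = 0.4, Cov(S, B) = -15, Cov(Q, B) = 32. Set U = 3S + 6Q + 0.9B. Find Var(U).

Var(U) = 1911.6

Var(U) = a²·Var(S) + b²·Var(Q) + c²·Var(B) + 2ab·Cov(S, Q) + 2ac·Cov(S, B) + 2bc·Cov(Q, B), with a = 3, b = 6, c = 0.9.
= 252 + 1332 + 48.6 + 14.4 + (-81) + 345.6
= 1911.6.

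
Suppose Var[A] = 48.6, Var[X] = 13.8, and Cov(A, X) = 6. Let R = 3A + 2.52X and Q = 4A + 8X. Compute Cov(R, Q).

By bilinearity, Cov(R, Q) = ac·Var[A] + bd·Var[X] + (ad+bc)·Cov(A, X), with a=3, b=2.52, c=4, d=8.
ac·Var[A] = 3·4·48.6 = 583.2
bd·Var[X] = 2.52·8·13.8 = 278.208
(ad+bc)·Cov(A, X) = (34.08)·6 = 204.48
Cov(R, Q) = 583.2 + 278.208 + 204.48 = 1065.888.

Cov(R, Q) = 1065.888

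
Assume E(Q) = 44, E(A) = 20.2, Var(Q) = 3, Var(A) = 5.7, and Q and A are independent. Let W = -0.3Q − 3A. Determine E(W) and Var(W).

E(W) = -73.8, Var(W) = 51.57

E(W) = (-0.3)·E(Q) + (-3)·E(A) = (-0.3)·44 + (-3)·20.2 = -73.8.
Var(W) = a²·Var(Q) + b²·Var(A) + 2ab·Cov[Q, A] with a = -0.3, b = -3.
Independence gives Cov[Q, A] = 0.
= (-0.3)²·3 + (-3)²·5.7 + 2·(-0.3)·(-3)·0
= 0.27 + 51.3 + 0 = 51.57.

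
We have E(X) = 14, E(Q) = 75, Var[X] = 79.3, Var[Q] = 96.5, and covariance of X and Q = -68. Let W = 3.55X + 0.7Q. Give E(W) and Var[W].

E(W) = 3.55·E(X) + 0.7·E(Q) = 3.55·14 + 0.7·75 = 102.2.
Var[W] = a²·Var[X] + b²·Var[Q] + 2ab·covariance of X and Q with a = 3.55, b = 0.7.
= 3.55²·79.3 + 0.7²·96.5 + 2·3.55·0.7·(-68)
= 999.37825 + 47.285 + (-337.96) = 708.70325.

E(W) = 102.2, Var[W] = 708.70325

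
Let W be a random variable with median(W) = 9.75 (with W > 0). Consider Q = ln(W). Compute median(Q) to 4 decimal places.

median(Q) = 2.2773

ln(W) is monotone on this domain, so median(Q) = ln(9.75) ≈ 2.2773.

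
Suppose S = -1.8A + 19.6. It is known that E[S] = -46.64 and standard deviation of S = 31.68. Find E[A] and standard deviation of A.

From S = -1.8A + 19.6: E[S] = a·E[A] + b, so E[A] = (E[S] − b)/a = (-46.64 − 19.6)/(-1.8) = 36.8.
standard deviation of S = |a|·standard deviation of A, so standard deviation of A = 31.68/|-1.8| = 17.6.

E[A] = 36.8, standard deviation of A = 17.6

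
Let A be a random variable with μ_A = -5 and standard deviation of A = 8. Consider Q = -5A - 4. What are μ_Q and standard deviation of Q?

μ_Q = 21, standard deviation of Q = 40

Q = -5A - 4 is linear with a = -5, b = -4.
μ_Q = a·μ_A + b = (-5)·(-5) + (-4) = 21.
standard deviation of Q = |a|·standard deviation of A = |-5|·8 = 40.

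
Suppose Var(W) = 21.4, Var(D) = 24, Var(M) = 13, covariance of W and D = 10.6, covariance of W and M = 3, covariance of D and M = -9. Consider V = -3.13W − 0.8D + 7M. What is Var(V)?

Var(V) = 884.43846

Var(V) = a²·Var(W) + b²·Var(D) + c²·Var(M) + 2ab·covariance of W and D + 2ac·covariance of W and M + 2bc·covariance of D and M, with a = -3.13, b = -0.8, c = 7.
= 209.65366 + 15.36 + 637 + 53.0848 + (-131.46) + 100.8
= 884.43846.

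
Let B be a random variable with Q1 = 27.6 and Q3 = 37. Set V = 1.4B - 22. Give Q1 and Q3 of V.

a = 1.4 > 0: Q1(V) = a·Q1(B)+b = 16.64, Q3(V) = a·Q3(B)+b = 29.8.

Q1(V) = 16.64, Q3(V) = 29.8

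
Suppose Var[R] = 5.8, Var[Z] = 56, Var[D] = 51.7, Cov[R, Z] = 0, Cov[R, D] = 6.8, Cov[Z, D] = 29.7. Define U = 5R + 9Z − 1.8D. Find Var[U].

Var[U] = 3763.828

Var[U] = a²·Var[R] + b²·Var[Z] + c²·Var[D] + 2ab·Cov[R, Z] + 2ac·Cov[R, D] + 2bc·Cov[Z, D], with a = 5, b = 9, c = -1.8.
= 145 + 4536 + 167.508 + 0 + (-122.4) + (-962.28)
= 3763.828.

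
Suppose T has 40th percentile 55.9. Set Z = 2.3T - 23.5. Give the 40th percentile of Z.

40th percentile of Z = 105.07

Since a = 2.3 > 0 the transformation is increasing, so the 40th percentile of Z = a·(P_{40} of T) + b = 2.3·55.9 + (-23.5) = 105.07.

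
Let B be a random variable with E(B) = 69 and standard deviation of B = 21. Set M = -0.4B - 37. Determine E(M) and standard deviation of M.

E(M) = -64.6, standard deviation of M = 8.4

M = -0.4B - 37 is linear with a = -0.4, b = -37.
E(M) = a·E(B) + b = (-0.4)·69 + (-37) = -64.6.
standard deviation of M = |a|·standard deviation of B = |-0.4|·21 = 8.4.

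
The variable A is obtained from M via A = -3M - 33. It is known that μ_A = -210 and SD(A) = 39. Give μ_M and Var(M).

From A = -3M - 33: μ_A = a·μ_M + b, so μ_M = (μ_A − b)/a = (-210 − (-33))/(-3) = 59.
Var(A) = 39² = 1521.
Var(A) = a²·Var(M), so Var(M) = 1521/(-3)² = 169.

μ_M = 59, Var(M) = 169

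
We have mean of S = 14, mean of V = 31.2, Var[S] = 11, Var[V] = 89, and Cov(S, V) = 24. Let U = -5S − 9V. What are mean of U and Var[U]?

mean of U = (-5)·mean of S + (-9)·mean of V = (-5)·14 + (-9)·31.2 = -350.8.
Var[U] = a²·Var[S] + b²·Var[V] + 2ab·Cov(S, V) with a = -5, b = -9.
= (-5)²·11 + (-9)²·89 + 2·(-5)·(-9)·24
= 275 + 7209 + 2160 = 9644.

mean of U = -350.8, Var[U] = 9644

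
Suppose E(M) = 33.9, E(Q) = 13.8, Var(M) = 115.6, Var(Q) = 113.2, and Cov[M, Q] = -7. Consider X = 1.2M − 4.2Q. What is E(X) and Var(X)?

E(X) = 1.2·E(M) + (-4.2)·E(Q) = 1.2·33.9 + (-4.2)·13.8 = -17.28.
Var(X) = a²·Var(M) + b²·Var(Q) + 2ab·Cov[M, Q] with a = 1.2, b = -4.2.
= 1.2²·115.6 + (-4.2)²·113.2 + 2·1.2·(-4.2)·(-7)
= 166.464 + 1996.848 + 70.56 = 2233.872.

E(X) = -17.28, Var(X) = 2233.872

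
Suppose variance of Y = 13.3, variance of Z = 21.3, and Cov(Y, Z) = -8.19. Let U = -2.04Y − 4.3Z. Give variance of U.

variance of U = 305.50092

variance of U = a²·variance of Y + b²·variance of Z + 2ab·Cov(Y, Z) with a = -2.04, b = -4.3.
= (-2.04)²·13.3 + (-4.3)²·21.3 + 2·(-2.04)·(-4.3)·(-8.19)
= 55.34928 + 393.837 + (-143.68536) = 305.50092.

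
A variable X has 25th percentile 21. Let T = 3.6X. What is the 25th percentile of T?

25th percentile of T = 75.6

Since a = 3.6 > 0 the transformation is increasing, so the 25th percentile of T = a·(P_{25} of X) + b = 3.6·21 = 75.6.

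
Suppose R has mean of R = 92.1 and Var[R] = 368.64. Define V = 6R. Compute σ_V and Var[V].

σ_V = 115.2, Var[V] = 13271.04

V = 6R is linear with a = 6, b = 0.
σ_R = √368.64 = 19.2.
σ_V = |a|·σ_R = |6|·19.2 = 115.2.
Var[V] = a²·Var[R] = 6²·368.64 = 13271.04.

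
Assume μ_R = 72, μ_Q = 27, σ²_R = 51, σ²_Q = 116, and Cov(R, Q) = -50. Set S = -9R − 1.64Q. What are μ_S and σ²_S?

μ_S = -692.28, σ²_S = 2966.9936

μ_S = (-9)·μ_R + (-1.64)·μ_Q = (-9)·72 + (-1.64)·27 = -692.28.
σ²_S = a²·σ²_R + b²·σ²_Q + 2ab·Cov(R, Q) with a = -9, b = -1.64.
= (-9)²·51 + (-1.64)²·116 + 2·(-9)·(-1.64)·(-50)
= 4131 + 311.9936 + (-1476) = 2966.9936.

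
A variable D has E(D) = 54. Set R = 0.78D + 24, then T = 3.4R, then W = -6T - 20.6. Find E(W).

E(W) = -1369.448

E(R) = 0.78·54 + 24 = 66.12.
E(T) = 3.4·66.12 = 224.808.
E(W) = (-6)·224.808 + (-20.6) = -1369.448.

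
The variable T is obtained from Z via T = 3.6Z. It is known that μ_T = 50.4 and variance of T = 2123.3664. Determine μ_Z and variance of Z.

μ_Z = 14, variance of Z = 163.84

From T = 3.6Z: μ_T = a·μ_Z + b, so μ_Z = (μ_T − b)/a = (50.4 − 0)/3.6 = 14.
variance of T = a²·variance of Z, so variance of Z = 2123.3664/3.6² = 163.84.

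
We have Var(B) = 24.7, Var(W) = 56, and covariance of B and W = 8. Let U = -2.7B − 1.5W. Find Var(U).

Var(U) = 370.863

Var(U) = a²·Var(B) + b²·Var(W) + 2ab·covariance of B and W with a = -2.7, b = -1.5.
= (-2.7)²·24.7 + (-1.5)²·56 + 2·(-2.7)·(-1.5)·8
= 180.063 + 126 + 64.8 = 370.863.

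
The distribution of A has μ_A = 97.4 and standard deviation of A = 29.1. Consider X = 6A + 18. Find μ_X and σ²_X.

μ_X = 602.4, σ²_X = 30485.16

X = 6A + 18 is linear with a = 6, b = 18.
μ_X = a·μ_A + b = 6·97.4 + 18 = 602.4.
σ²_A = 29.1² = 846.81.
σ²_X = a²·σ²_A = 6²·846.81 = 30485.16 (the additive constant 18 does not affect variance).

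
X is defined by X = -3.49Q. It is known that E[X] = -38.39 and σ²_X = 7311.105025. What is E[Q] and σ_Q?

E[Q] = 11, σ_Q = 24.5

From X = -3.49Q: E[X] = a·E[Q] + b, so E[Q] = (E[X] − b)/a = (-38.39 − 0)/(-3.49) = 11.
σ_X = √7311.105025 = 85.505.
σ_X = |a|·σ_Q, so σ_Q = 85.505/|-3.49| = 24.5.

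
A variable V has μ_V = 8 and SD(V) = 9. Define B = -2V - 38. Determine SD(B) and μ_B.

B = -2V - 38 is linear with a = -2, b = -38.
SD(B) = |a|·SD(V) = |-2|·9 = 18.
μ_B = a·μ_V + b = (-2)·8 + (-38) = -54.

SD(B) = 18, μ_B = -54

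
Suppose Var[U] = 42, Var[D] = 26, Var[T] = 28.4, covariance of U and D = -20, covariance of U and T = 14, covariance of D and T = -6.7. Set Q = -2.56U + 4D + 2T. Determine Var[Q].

Var[Q] = a²·Var[U] + b²·Var[D] + c²·Var[T] + 2ab·covariance of U and D + 2ac·covariance of U and T + 2bc·covariance of D and T, with a = -2.56, b = 4, c = 2.
= 275.2512 + 416 + 113.6 + 409.6 + (-143.36) + (-107.2)
= 963.8912.

Var[Q] = 963.8912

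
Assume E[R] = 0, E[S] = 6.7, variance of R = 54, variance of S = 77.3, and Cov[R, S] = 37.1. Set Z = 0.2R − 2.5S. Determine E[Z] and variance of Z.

E[Z] = 0.2·E[R] + (-2.5)·E[S] = 0.2·0 + (-2.5)·6.7 = -16.75.
variance of Z = a²·variance of R + b²·variance of S + 2ab·Cov[R, S] with a = 0.2, b = -2.5.
= 0.2²·54 + (-2.5)²·77.3 + 2·0.2·(-2.5)·37.1
= 2.16 + 483.125 + (-37.1) = 448.185.

E[Z] = -16.75, variance of Z = 448.185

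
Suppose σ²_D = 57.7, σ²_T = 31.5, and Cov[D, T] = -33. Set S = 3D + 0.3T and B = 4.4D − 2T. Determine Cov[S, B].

By bilinearity, Cov[S, B] = ac·σ²_D + bd·σ²_T + (ad+bc)·Cov[D, T], with a=3, b=0.3, c=4.4, d=-2.
ac·σ²_D = 3·4.4·57.7 = 761.64
bd·σ²_T = 0.3·(-2)·31.5 = -18.9
(ad+bc)·Cov[D, T] = (-4.68)·(-33) = 154.44
Cov[S, B] = 761.64 + (-18.9) + 154.44 = 897.18.

Cov[S, B] = 897.18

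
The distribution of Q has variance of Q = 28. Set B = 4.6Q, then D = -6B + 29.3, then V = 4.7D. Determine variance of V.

variance of V = 471163.7952

variance of B = 4.6²·28 = 592.48.
variance of D = (-6)²·592.48 = 21329.28.
variance of V = 4.7²·21329.28 = 471163.7952.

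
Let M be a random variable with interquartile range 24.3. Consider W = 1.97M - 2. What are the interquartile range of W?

Under W = aM + b, IQR(W) = |a|·IQR(M) = |1.97|·24.3 = 47.871 (shifts cancel; spread scales by |a|).

IQR(W) = 47.871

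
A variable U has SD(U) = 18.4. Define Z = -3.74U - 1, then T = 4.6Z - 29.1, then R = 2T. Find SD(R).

SD(R) = 633.1072

SD(Z) = |-3.74|·18.4 = 68.816.
SD(T) = |4.6|·68.816 = 316.5536.
SD(R) = |2|·316.5536 = 633.1072.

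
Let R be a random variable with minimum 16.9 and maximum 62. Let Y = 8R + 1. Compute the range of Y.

Range of R = 62 − 16.9 = 45.1.
Range(Y) = |a|·Range(R) = |8|·45.1 = 360.8.

Range(Y) = 360.8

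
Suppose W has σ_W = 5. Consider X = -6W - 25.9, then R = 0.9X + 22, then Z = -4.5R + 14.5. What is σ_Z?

σ_Z = 121.5

σ_X = |-6|·5 = 30.
σ_R = |0.9|·30 = 27.
σ_Z = |-4.5|·27 = 121.5.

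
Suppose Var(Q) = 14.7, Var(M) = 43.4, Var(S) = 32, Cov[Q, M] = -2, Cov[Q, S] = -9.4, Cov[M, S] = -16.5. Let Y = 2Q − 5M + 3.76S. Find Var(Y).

Var(Y) = a²·Var(Q) + b²·Var(M) + c²·Var(S) + 2ab·Cov[Q, M] + 2ac·Cov[Q, S] + 2bc·Cov[M, S], with a = 2, b = -5, c = 3.76.
= 58.8 + 1085 + 452.4032 + 40 + (-141.376) + 620.4
= 2115.2272.

Var(Y) = 2115.2272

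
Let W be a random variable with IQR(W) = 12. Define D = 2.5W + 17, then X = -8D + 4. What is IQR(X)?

IQR(X) = 240

IQR(D) = |2.5|·12 = 30.
IQR(X) = |-8|·30 = 240.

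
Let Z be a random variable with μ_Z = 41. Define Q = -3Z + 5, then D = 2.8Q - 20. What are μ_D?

μ_Q = (-3)·41 + 5 = -118.
μ_D = 2.8·(-118) + (-20) = -350.4.

μ_D = -350.4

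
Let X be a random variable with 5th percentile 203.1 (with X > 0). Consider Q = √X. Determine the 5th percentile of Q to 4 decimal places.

√X is increasing, so P_{5}(Q) = g(P_{5}(X)) ≈ 14.2513.

5th percentile of Q = 14.2513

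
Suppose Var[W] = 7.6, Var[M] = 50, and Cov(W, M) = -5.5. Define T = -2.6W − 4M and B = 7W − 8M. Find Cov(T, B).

Cov(T, B) = 1501.28

By bilinearity, Cov(T, B) = ac·Var[W] + bd·Var[M] + (ad+bc)·Cov(W, M), with a=-2.6, b=-4, c=7, d=-8.
ac·Var[W] = (-2.6)·7·7.6 = -138.32
bd·Var[M] = (-4)·(-8)·50 = 1600
(ad+bc)·Cov(W, M) = (-7.2)·(-5.5) = 39.6
Cov(T, B) = -138.32 + 1600 + 39.6 = 1501.28.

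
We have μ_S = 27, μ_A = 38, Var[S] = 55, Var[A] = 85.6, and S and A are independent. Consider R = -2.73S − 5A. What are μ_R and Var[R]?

μ_R = -263.71, Var[R] = 2549.9095

μ_R = (-2.73)·μ_S + (-5)·μ_A = (-2.73)·27 + (-5)·38 = -263.71.
Var[R] = a²·Var[S] + b²·Var[A] + 2ab·Cov[S, A] with a = -2.73, b = -5.
Independence gives Cov[S, A] = 0.
= (-2.73)²·55 + (-5)²·85.6 + 2·(-2.73)·(-5)·0
= 409.9095 + 2140 + 0 = 2549.9095.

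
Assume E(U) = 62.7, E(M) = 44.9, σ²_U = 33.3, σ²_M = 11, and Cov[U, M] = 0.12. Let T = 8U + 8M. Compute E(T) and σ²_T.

E(T) = 8·E(U) + 8·E(M) = 8·62.7 + 8·44.9 = 860.8.
σ²_T = a²·σ²_U + b²·σ²_M + 2ab·Cov[U, M] with a = 8, b = 8.
= 8²·33.3 + 8²·11 + 2·8·8·0.12
= 2131.2 + 704 + 15.36 = 2850.56.

E(T) = 860.8, σ²_T = 2850.56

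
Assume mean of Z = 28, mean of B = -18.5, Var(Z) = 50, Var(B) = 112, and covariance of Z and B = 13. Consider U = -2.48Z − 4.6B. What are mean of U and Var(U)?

mean of U = (-2.48)·mean of Z + (-4.6)·mean of B = (-2.48)·28 + (-4.6)·(-18.5) = 15.66.
Var(U) = a²·Var(Z) + b²·Var(B) + 2ab·covariance of Z and B with a = -2.48, b = -4.6.
= (-2.48)²·50 + (-4.6)²·112 + 2·(-2.48)·(-4.6)·13
= 307.52 + 2369.92 + 296.608 = 2974.048.

mean of U = 15.66, Var(U) = 2974.048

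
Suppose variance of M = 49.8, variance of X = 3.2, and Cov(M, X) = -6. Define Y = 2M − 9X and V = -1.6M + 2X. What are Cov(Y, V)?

By bilinearity, Cov(Y, V) = ac·variance of M + bd·variance of X + (ad+bc)·Cov(M, X), with a=2, b=-9, c=-1.6, d=2.
ac·variance of M = 2·(-1.6)·49.8 = -159.36
bd·variance of X = (-9)·2·3.2 = -57.6
(ad+bc)·Cov(M, X) = (18.4)·(-6) = -110.4
Cov(Y, V) = -159.36 + (-57.6) + (-110.4) = -327.36.

Cov(Y, V) = -327.36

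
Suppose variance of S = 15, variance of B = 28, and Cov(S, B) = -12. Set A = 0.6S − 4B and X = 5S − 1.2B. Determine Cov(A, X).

By bilinearity, Cov(A, X) = ac·variance of S + bd·variance of B + (ad+bc)·Cov(S, B), with a=0.6, b=-4, c=5, d=-1.2.
ac·variance of S = 0.6·5·15 = 45
bd·variance of B = (-4)·(-1.2)·28 = 134.4
(ad+bc)·Cov(S, B) = (-20.72)·(-12) = 248.64
Cov(A, X) = 45 + 134.4 + 248.64 = 428.04.

Cov(A, X) = 428.04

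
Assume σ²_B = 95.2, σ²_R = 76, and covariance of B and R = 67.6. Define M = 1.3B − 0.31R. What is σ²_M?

σ²_M = a²·σ²_B + b²·σ²_R + 2ab·covariance of B and R with a = 1.3, b = -0.31.
= 1.3²·95.2 + (-0.31)²·76 + 2·1.3·(-0.31)·67.6
= 160.888 + 7.3036 + (-54.4856) = 113.706.

σ²_M = 113.706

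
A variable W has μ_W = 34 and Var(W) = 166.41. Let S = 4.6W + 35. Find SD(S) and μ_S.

SD(S) = 59.34, μ_S = 191.4

S = 4.6W + 35 is linear with a = 4.6, b = 35.
SD(W) = √166.41 = 12.9.
SD(S) = |a|·SD(W) = |4.6|·12.9 = 59.34.
μ_S = a·μ_W + b = 4.6·34 + 35 = 191.4.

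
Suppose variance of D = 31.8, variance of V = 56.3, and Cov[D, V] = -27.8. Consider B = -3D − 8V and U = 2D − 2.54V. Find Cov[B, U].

Cov[B, U] = 1186.18

By bilinearity, Cov[B, U] = ac·variance of D + bd·variance of V + (ad+bc)·Cov[D, V], with a=-3, b=-8, c=2, d=-2.54.
ac·variance of D = (-3)·2·31.8 = -190.8
bd·variance of V = (-8)·(-2.54)·56.3 = 1144.016
(ad+bc)·Cov[D, V] = (-8.38)·(-27.8) = 232.964
Cov[B, U] = -190.8 + 1144.016 + 232.964 = 1186.18.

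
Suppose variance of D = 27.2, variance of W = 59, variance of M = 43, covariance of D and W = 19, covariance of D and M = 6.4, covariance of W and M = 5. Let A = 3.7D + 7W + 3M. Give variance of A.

variance of A = a²·variance of D + b²·variance of W + c²·variance of M + 2ab·covariance of D and W + 2ac·covariance of D and M + 2bc·covariance of W and M, with a = 3.7, b = 7, c = 3.
= 372.368 + 2891 + 387 + 984.2 + 142.08 + 210
= 4986.648.

variance of A = 4986.648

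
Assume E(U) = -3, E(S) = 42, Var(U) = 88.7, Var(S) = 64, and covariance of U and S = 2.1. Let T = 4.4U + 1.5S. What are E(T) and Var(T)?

E(T) = 4.4·E(U) + 1.5·E(S) = 4.4·(-3) + 1.5·42 = 49.8.
Var(T) = a²·Var(U) + b²·Var(S) + 2ab·covariance of U and S with a = 4.4, b = 1.5.
= 4.4²·88.7 + 1.5²·64 + 2·4.4·1.5·2.1
= 1717.232 + 144 + 27.72 = 1888.952.

E(T) = 49.8, Var(T) = 1888.952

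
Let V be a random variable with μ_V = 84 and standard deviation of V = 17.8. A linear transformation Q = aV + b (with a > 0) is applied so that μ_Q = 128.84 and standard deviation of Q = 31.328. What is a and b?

standard deviation of Q = a·standard deviation of V (a > 0), so a = 31.328/17.8 = 1.76.
μ_Q = a·μ_V + b, so b = 128.84 − 1.76·84 = -19.

a = 1.76, b = -19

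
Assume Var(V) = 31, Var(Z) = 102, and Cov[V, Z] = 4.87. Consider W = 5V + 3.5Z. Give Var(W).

Var(W) = a²·Var(V) + b²·Var(Z) + 2ab·Cov[V, Z] with a = 5, b = 3.5.
= 5²·31 + 3.5²·102 + 2·5·3.5·4.87
= 775 + 1249.5 + 170.45 = 2194.95.

Var(W) = 2194.95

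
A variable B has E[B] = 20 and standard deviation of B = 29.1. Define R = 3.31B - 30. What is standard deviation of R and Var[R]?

R = 3.31B - 30 is linear with a = 3.31, b = -30.
standard deviation of R = |a|·standard deviation of B = |3.31|·29.1 = 96.321.
Var[B] = 29.1² = 846.81.
Var[R] = a²·Var[B] = 3.31²·846.81 = 9277.735041 (the additive constant -30 does not affect variance).

standard deviation of R = 96.321, Var[R] = 9277.735041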